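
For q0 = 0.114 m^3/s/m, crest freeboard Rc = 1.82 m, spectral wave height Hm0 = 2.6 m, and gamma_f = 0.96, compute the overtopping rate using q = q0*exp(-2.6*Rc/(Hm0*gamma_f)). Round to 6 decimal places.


q = q0 * exp(-2.6 * Rc / (Hm0 * gamma_f))
Exponent = -2.6 * 1.82 / (2.6 * 0.96)
= -2.6 * 1.82 / 2.4960
= -1.895833
exp(-1.895833) = 0.150193
q = 0.114 * 0.150193
q = 0.017122 m^3/s/m

0.017122


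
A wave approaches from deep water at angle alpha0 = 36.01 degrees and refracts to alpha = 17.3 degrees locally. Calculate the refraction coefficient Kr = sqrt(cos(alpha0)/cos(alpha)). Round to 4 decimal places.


Kr = sqrt(cos(alpha0) / cos(alpha))
cos(36.01) = 0.808914
cos(17.3) = 0.954761
Kr = sqrt(0.808914 / 0.954761)
Kr = sqrt(0.847243)
Kr = 0.9205

0.9205


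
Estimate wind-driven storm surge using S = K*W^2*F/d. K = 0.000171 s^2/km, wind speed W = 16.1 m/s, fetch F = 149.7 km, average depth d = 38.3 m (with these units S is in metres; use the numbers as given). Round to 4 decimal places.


S = K * W^2 * F / d
W^2 = 16.1^2 = 259.21
S = 0.000171 * 259.21 * 149.7 / 38.3
Numerator = 0.000171 * 259.21 * 149.7 = 6.635439
S = 6.635439 / 38.3 = 0.1732 m

0.1732


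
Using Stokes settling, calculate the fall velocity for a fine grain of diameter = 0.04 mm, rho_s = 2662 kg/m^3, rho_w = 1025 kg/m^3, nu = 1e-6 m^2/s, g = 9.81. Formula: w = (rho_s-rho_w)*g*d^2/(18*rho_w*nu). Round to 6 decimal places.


w = (rho_s - rho_w) * g * d^2 / (18 * rho_w * nu)
d = 0.04 mm = 0.000040 m
rho_s - rho_w = 2662 - 1025 = 1637
Numerator = 1637 * 9.81 * (0.000040)^2 = 0.000025694352
Denominator = 18 * 1025 * 1e-6 = 0.018450
w = 0.001393 m/s

0.001393


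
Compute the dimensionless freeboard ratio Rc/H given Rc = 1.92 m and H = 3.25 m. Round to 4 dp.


Relative freeboard = Rc / H
= 1.92 / 3.25
= 0.5908

0.5908


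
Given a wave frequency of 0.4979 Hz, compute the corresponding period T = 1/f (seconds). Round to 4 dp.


T = 1 / f
T = 1 / 0.4979
T = 2.0084 s

2.0084


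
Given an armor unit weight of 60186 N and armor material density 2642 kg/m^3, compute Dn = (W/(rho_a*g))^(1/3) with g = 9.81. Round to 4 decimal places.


V = W / (rho_a * g)
V = 60186 / (2642 * 9.81)
V = 60186 / 25918.02
V = 2.322168 m^3
Dn = V^(1/3) = 2.322168^(1/3)
Dn = 1.3242 m

1.3242


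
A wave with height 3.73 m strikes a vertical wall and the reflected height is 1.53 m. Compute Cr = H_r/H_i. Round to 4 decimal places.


Cr = H_r / H_i
Cr = 1.53 / 3.73
Cr = 0.4102

0.4102


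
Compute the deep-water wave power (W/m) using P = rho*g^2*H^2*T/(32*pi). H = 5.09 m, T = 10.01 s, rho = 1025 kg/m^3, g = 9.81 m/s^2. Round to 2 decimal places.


P = rho * g^2 * H^2 * T / (32 * pi)
P = 1025 * 9.81^2 * 5.09^2 * 10.01 / (32 * pi)
P = 1025 * 96.2361 * 25.9081 * 10.01 / 100.53096
P = 254467.12 W/m

254467.12


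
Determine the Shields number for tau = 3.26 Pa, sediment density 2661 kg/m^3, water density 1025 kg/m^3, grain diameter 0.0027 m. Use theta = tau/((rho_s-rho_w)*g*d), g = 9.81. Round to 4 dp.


theta = tau / ((rho_s - rho_w) * g * d)
rho_s - rho_w = 2661 - 1025 = 1636
Denominator = 1636 * 9.81 * 0.0027 = 43.332732
theta = 3.26 / 43.332732
theta = 0.0752

0.0752


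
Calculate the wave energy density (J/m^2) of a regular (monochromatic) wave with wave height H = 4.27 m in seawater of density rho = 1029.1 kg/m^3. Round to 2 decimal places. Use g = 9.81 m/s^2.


E = (1/8) * rho * g * H^2
E = (1/8) * 1029.1 * 9.81 * 4.27^2
E = 0.125 * 1029.1 * 9.81 * 18.2329
E = 23008.71 J/m^2

23008.71


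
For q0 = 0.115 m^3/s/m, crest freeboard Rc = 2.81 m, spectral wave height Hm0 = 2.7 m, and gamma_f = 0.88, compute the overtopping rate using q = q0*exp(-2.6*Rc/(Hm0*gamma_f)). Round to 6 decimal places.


q = q0 * exp(-2.6 * Rc / (Hm0 * gamma_f))
Exponent = -2.6 * 2.81 / (2.7 * 0.88)
= -2.6 * 2.81 / 2.3760
= -3.074916
exp(-3.074916) = 0.046194
q = 0.115 * 0.046194
q = 0.005312 m^3/s/m

0.005312


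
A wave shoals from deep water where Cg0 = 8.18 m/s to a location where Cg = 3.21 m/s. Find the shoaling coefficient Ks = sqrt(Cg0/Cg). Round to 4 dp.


Ks = sqrt(Cg0 / Cg)
Ks = sqrt(8.18 / 3.21)
Ks = sqrt(2.5483)
Ks = 1.5963

1.5963


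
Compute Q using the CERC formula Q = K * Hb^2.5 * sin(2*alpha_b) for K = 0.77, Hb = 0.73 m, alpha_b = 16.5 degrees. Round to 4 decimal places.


Q = K * Hb^2.5 * sin(2 * alpha_b)
Hb^2.5 = 0.73^2.5 = 0.455310
sin(2 * 16.5) = sin(33.0) = 0.544639
Q = 0.77 * 0.455310 * 0.544639
Q = 0.1909 m^3/s

0.1909


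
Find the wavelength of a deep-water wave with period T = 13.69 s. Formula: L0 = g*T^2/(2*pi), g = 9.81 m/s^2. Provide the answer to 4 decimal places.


L0 = g * T^2 / (2 * pi)
L0 = 9.81 * 13.69^2 / (2 * pi)
L0 = 9.81 * 187.4161 / 6.28319
L0 = 1838.5519 / 6.28319
L0 = 292.6146 m

292.6146


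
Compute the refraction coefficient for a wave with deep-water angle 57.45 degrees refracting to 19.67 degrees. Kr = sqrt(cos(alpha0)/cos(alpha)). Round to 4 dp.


Kr = sqrt(cos(alpha0) / cos(alpha))
cos(57.45) = 0.538035
cos(19.67) = 0.941647
Kr = sqrt(0.538035 / 0.941647)
Kr = sqrt(0.571377)
Kr = 0.7559

0.7559


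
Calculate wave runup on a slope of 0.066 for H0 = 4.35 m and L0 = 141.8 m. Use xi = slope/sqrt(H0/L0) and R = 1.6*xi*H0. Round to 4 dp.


xi = slope / sqrt(H0/L0)
H0/L0 = 4.35/141.8 = 0.030677
sqrt(0.030677) = 0.175149
xi = 0.066 / 0.175149 = 0.376823
R = 1.6 * xi * H0 = 1.6 * 0.376823 * 4.35
R = 2.6227 m

2.6227


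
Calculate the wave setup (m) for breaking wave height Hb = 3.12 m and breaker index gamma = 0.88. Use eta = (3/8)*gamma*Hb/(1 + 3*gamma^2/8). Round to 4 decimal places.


eta = (3/8) * gamma * Hb / (1 + 3*gamma^2/8)
Numerator = (3/8) * 0.88 * 3.12 = 1.029600
Denominator = 1 + 3*0.88^2/8 = 1 + 0.290400 = 1.290400
eta = 1.029600 / 1.290400
eta = 0.7979 m

0.7979


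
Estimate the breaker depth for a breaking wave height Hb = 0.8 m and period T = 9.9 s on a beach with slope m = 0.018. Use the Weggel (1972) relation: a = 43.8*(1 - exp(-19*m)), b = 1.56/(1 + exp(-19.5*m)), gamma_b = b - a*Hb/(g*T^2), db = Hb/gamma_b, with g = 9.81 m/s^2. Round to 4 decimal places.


a = 43.8 * (1 - exp(-19 * m))
exp(-19 * 0.018) = exp(-0.3420) = 0.710348
a = 43.8 * (1 - 0.710348) = 12.686749
b = 1.56 / (1 + exp(-19.5 * m))
exp(-19.5 * 0.018) = exp(-0.3510) = 0.703984
b = 1.56 / (1 + 0.703984) = 0.915502
Hb / (g * T^2) = 0.8 / (9.81 * 9.9^2) = 0.8 / 961.4781 = 0.00083205
gamma_b = b - a * Hb/(g*T^2) = 0.915502 - 12.686749 * 0.00083205 = 0.904946
db = Hb / gamma_b = 0.8 / 0.904946
db = 0.8840 m

0.8840


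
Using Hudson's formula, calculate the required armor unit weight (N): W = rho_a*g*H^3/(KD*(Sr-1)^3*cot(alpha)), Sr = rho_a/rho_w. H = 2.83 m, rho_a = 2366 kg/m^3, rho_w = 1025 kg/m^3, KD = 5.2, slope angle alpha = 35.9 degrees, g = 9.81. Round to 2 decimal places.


Sr = rho_a / rho_w = 2366 / 1025 = 2.308293
(Sr - 1) = 1.308293
(Sr - 1)^3 = 2.239313
cot(35.9) = 1 / tan(35.9) = 1 / 0.723879 = 1.381446
Numerator = 2366 * 9.81 * 2.83^3 = 526069.4163
Denominator = 5.2 * 2.239313 * 1.381446 = 16.086143
W = 526069.4163 / 16.086143
W = 32703.27 N

32703.27


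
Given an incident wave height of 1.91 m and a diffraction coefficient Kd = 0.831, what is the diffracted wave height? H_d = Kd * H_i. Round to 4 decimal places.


H_d = Kd * H_i
H_d = 0.831 * 1.91
H_d = 1.5872 m

1.5872


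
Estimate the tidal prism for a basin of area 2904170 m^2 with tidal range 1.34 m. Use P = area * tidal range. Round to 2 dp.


Tidal prism = Area * Tidal range
P = 2904170 * 1.34
P = 3891587.80 m^3

3891587.80


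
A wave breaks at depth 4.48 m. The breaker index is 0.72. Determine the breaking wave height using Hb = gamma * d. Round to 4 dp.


Hb = gamma * d
Hb = 0.72 * 4.48
Hb = 3.2256 m

3.2256


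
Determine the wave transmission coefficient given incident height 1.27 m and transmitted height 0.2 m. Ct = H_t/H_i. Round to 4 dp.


Ct = H_t / H_i
Ct = 0.2 / 1.27
Ct = 0.1575

0.1575


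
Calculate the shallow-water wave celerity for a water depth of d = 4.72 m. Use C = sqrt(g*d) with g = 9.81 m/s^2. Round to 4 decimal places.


Using the shallow-water approximation:
C = sqrt(g * d) = sqrt(9.81 * 4.72)
C = sqrt(46.3032)
C = 6.8046 m/s

6.8046


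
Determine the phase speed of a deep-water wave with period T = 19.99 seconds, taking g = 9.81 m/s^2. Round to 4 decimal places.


We use the deep-water celerity formula:
C = g * T / (2 * pi)
C = 9.81 * 19.99 / (2 * 3.14159...)
C = 196.101900 / 6.283185
C = 31.2106 m/s

31.2106


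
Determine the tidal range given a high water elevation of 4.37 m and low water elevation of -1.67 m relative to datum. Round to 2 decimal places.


Tidal range = High water - Low water
Tidal range = 4.37 - (-1.67)
Tidal range = 6.04 m

6.04


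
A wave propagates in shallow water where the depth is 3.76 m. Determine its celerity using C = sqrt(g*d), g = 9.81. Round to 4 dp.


Using the shallow-water approximation:
C = sqrt(g * d) = sqrt(9.81 * 3.76)
C = sqrt(36.8856)
C = 6.0734 m/s

6.0734


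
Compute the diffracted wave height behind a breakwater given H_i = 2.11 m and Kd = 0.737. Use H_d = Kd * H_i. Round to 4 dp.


H_d = Kd * H_i
H_d = 0.737 * 2.11
H_d = 1.5551 m

1.5551


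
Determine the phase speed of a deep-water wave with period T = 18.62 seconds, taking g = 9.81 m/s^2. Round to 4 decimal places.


We use the deep-water celerity formula:
C = g * T / (2 * pi)
C = 9.81 * 18.62 / (2 * 3.14159...)
C = 182.662200 / 6.283185
C = 29.0716 m/s

29.0716


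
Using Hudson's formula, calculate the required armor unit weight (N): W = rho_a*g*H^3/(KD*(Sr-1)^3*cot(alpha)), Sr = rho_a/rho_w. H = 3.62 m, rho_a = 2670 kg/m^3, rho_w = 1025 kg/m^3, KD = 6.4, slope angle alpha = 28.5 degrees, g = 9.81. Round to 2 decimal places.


Sr = rho_a / rho_w = 2670 / 1025 = 2.604878
(Sr - 1) = 1.604878
(Sr - 1)^3 = 4.133578
cot(28.5) = 1 / tan(28.5) = 1 / 0.542956 = 1.841771
Numerator = 2670 * 9.81 * 3.62^3 = 1242527.4167
Denominator = 6.4 * 4.133578 * 1.841771 = 48.723860
W = 1242527.4167 / 48.723860
W = 25501.42 N

25501.42


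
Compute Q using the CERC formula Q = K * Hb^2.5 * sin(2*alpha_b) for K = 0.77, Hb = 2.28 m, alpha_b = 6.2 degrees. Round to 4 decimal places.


Q = K * Hb^2.5 * sin(2 * alpha_b)
Hb^2.5 = 2.28^2.5 = 7.849412
sin(2 * 6.2) = sin(12.4) = 0.214735
Q = 0.77 * 7.849412 * 0.214735
Q = 1.2979 m^3/s

1.2979


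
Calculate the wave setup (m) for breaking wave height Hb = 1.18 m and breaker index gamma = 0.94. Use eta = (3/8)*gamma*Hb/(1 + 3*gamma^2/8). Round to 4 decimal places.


eta = (3/8) * gamma * Hb / (1 + 3*gamma^2/8)
Numerator = (3/8) * 0.94 * 1.18 = 0.415950
Denominator = 1 + 3*0.94^2/8 = 1 + 0.331350 = 1.331350
eta = 0.415950 / 1.331350
eta = 0.3124 m

0.3124


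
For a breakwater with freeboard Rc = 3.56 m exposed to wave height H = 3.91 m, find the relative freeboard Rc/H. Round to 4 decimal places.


Relative freeboard = Rc / H
= 3.56 / 3.91
= 0.9105

0.9105


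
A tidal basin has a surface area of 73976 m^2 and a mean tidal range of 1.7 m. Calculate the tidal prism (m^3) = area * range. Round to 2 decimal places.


Tidal prism = Area * Tidal range
P = 73976 * 1.7
P = 125759.20 m^3

125759.20


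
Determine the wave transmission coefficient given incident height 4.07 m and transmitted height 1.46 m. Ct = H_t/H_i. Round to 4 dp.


Ct = H_t / H_i
Ct = 1.46 / 4.07
Ct = 0.3587

0.3587


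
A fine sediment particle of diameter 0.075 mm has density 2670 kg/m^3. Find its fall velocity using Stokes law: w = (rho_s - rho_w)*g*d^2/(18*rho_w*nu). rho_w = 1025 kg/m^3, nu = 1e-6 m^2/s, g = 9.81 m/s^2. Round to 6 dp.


w = (rho_s - rho_w) * g * d^2 / (18 * rho_w * nu)
d = 0.075 mm = 0.000075 m
rho_s - rho_w = 2670 - 1025 = 1645
Numerator = 1645 * 9.81 * (0.000075)^2 = 0.000090773156
Denominator = 18 * 1025 * 1e-6 = 0.018450
w = 0.004920 m/s

0.004920


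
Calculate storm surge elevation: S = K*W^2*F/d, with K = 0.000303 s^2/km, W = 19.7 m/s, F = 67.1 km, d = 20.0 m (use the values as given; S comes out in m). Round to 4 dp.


S = K * W^2 * F / d
W^2 = 19.7^2 = 388.09
S = 0.000303 * 388.09 * 67.1 / 20.0
Numerator = 0.000303 * 388.09 * 67.1 = 7.890374
S = 7.890374 / 20.0 = 0.3945 m

0.3945


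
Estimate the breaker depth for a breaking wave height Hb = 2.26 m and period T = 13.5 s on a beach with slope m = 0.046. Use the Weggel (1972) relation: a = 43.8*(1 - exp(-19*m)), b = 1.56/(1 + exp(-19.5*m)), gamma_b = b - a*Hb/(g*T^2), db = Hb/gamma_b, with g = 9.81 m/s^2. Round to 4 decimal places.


a = 43.8 * (1 - exp(-19 * m))
exp(-19 * 0.046) = exp(-0.8740) = 0.417279
a = 43.8 * (1 - 0.417279) = 25.523176
b = 1.56 / (1 + exp(-19.5 * m))
exp(-19.5 * 0.046) = exp(-0.8970) = 0.407791
b = 1.56 / (1 + 0.407791) = 1.108119
Hb / (g * T^2) = 2.26 / (9.81 * 13.5^2) = 2.26 / 1787.8725 = 0.00126407
gamma_b = b - a * Hb/(g*T^2) = 1.108119 - 25.523176 * 0.00126407 = 1.075856
db = Hb / gamma_b = 2.26 / 1.075856
db = 2.1007 m

2.1007


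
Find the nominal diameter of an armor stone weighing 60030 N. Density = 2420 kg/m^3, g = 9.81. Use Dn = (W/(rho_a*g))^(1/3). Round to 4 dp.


V = W / (rho_a * g)
V = 60030 / (2420 * 9.81)
V = 60030 / 23740.20
V = 2.528622 m^3
Dn = V^(1/3) = 2.528622^(1/3)
Dn = 1.3624 m

1.3624


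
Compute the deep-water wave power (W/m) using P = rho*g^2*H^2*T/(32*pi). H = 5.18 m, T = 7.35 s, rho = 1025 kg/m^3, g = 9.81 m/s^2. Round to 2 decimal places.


P = rho * g^2 * H^2 * T / (32 * pi)
P = 1025 * 9.81^2 * 5.18^2 * 7.35 / (32 * pi)
P = 1025 * 96.2361 * 26.8324 * 7.35 / 100.53096
P = 193512.44 W/m

193512.44


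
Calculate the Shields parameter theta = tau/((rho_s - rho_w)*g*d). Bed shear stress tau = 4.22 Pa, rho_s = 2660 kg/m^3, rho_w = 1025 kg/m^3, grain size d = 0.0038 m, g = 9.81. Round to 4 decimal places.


theta = tau / ((rho_s - rho_w) * g * d)
rho_s - rho_w = 2660 - 1025 = 1635
Denominator = 1635 * 9.81 * 0.0038 = 60.949530
theta = 4.22 / 60.949530
theta = 0.0692

0.0692


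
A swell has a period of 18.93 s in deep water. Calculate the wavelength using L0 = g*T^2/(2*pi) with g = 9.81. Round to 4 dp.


L0 = g * T^2 / (2 * pi)
L0 = 9.81 * 18.93^2 / (2 * pi)
L0 = 9.81 * 358.3449 / 6.28319
L0 = 3515.3635 / 6.28319
L0 = 559.4875 m

559.4875


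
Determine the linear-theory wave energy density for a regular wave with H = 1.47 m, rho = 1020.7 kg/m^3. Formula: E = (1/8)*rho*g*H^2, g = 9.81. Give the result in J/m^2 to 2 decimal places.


E = (1/8) * rho * g * H^2
E = (1/8) * 1020.7 * 9.81 * 1.47^2
E = 0.125 * 1020.7 * 9.81 * 2.1609
E = 2704.65 J/m^2

2704.65


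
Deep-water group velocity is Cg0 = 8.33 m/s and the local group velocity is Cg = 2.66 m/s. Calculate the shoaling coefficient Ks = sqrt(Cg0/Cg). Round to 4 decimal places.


Ks = sqrt(Cg0 / Cg)
Ks = sqrt(8.33 / 2.66)
Ks = sqrt(3.1316)
Ks = 1.7696

1.7696


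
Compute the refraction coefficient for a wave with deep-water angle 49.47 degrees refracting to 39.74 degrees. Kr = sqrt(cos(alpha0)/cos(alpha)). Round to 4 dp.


Kr = sqrt(cos(alpha0) / cos(alpha))
cos(49.47) = 0.649846
cos(39.74) = 0.768953
Kr = sqrt(0.649846 / 0.768953)
Kr = sqrt(0.845105)
Kr = 0.9193

0.9193


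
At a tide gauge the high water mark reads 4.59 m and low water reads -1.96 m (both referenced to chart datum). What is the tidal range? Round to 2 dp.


Tidal range = High water - Low water
Tidal range = 4.59 - (-1.96)
Tidal range = 6.55 m

6.55


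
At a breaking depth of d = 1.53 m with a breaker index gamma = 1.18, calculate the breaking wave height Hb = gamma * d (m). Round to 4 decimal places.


Hb = gamma * d
Hb = 1.18 * 1.53
Hb = 1.8054 m

1.8054


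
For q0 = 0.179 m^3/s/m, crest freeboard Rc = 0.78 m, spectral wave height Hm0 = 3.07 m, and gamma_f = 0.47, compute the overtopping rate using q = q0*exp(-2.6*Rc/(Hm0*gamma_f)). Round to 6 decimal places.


q = q0 * exp(-2.6 * Rc / (Hm0 * gamma_f))
Exponent = -2.6 * 0.78 / (3.07 * 0.47)
= -2.6 * 0.78 / 1.4429
= -1.405503
exp(-1.405503) = 0.245244
q = 0.179 * 0.245244
q = 0.043899 m^3/s/m

0.043899


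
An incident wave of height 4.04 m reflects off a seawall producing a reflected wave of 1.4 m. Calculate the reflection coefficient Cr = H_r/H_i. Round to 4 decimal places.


Cr = H_r / H_i
Cr = 1.4 / 4.04
Cr = 0.3465

0.3465


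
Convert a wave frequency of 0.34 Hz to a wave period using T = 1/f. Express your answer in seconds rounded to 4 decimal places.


T = 1 / f
T = 1 / 0.34
T = 2.9412 s

2.9412


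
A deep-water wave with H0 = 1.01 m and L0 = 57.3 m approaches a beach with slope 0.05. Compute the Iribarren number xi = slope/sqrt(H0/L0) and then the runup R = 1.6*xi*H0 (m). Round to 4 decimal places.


xi = slope / sqrt(H0/L0)
H0/L0 = 1.01/57.3 = 0.017627
sqrt(0.017627) = 0.132765
xi = 0.05 / 0.132765 = 0.376605
R = 1.6 * xi * H0 = 1.6 * 0.376605 * 1.01
R = 0.6086 m

0.6086


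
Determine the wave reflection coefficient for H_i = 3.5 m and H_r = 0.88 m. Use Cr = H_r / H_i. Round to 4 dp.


Cr = H_r / H_i
Cr = 0.88 / 3.5
Cr = 0.2514

0.2514


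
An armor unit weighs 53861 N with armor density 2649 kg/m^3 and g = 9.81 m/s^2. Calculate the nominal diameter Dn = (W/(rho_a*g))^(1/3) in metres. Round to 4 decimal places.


V = W / (rho_a * g)
V = 53861 / (2649 * 9.81)
V = 53861 / 25986.69
V = 2.072638 m^3
Dn = V^(1/3) = 2.072638^(1/3)
Dn = 1.2750 m

1.2750


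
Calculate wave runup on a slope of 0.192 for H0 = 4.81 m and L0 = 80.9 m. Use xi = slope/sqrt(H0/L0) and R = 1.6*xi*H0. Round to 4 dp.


xi = slope / sqrt(H0/L0)
H0/L0 = 4.81/80.9 = 0.059456
sqrt(0.059456) = 0.243836
xi = 0.192 / 0.243836 = 0.787414
R = 1.6 * xi * H0 = 1.6 * 0.787414 * 4.81
R = 6.0599 m

6.0599


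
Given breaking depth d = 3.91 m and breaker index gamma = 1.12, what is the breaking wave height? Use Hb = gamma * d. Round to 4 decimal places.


Hb = gamma * d
Hb = 1.12 * 3.91
Hb = 4.3792 m

4.3792


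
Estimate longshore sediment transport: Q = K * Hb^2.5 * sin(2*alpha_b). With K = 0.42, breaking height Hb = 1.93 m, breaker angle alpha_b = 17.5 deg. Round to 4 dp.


Q = K * Hb^2.5 * sin(2 * alpha_b)
Hb^2.5 = 1.93^2.5 = 5.174796
sin(2 * 17.5) = sin(35.0) = 0.573576
Q = 0.42 * 5.174796 * 0.573576
Q = 1.2466 m^3/s

1.2466


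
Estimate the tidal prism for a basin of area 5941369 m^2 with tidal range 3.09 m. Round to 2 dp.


Tidal prism = Area * Tidal range
P = 5941369 * 3.09
P = 18358830.21 m^3

18358830.21


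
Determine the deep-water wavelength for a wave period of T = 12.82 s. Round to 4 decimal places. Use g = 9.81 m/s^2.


L0 = g * T^2 / (2 * pi)
L0 = 9.81 * 12.82^2 / (2 * pi)
L0 = 9.81 * 164.3524 / 6.28319
L0 = 1612.2970 / 6.28319
L0 = 256.6050 m

256.6050


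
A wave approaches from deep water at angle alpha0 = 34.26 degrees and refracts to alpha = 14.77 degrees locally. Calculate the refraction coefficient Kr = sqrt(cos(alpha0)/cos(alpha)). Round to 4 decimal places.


Kr = sqrt(cos(alpha0) / cos(alpha))
cos(34.26) = 0.826492
cos(14.77) = 0.966957
Kr = sqrt(0.826492 / 0.966957)
Kr = sqrt(0.854734)
Kr = 0.9245

0.9245


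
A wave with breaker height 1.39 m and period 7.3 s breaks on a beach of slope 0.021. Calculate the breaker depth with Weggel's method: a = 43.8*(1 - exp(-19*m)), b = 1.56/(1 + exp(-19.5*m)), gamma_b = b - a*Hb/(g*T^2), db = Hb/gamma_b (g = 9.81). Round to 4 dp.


a = 43.8 * (1 - exp(-19 * m))
exp(-19 * 0.021) = exp(-0.3990) = 0.670991
a = 43.8 * (1 - 0.670991) = 14.410607
b = 1.56 / (1 + exp(-19.5 * m))
exp(-19.5 * 0.021) = exp(-0.4095) = 0.663982
b = 1.56 / (1 + 0.663982) = 0.937510
Hb / (g * T^2) = 1.39 / (9.81 * 7.3^2) = 1.39 / 522.7749 = 0.00265889
gamma_b = b - a * Hb/(g*T^2) = 0.937510 - 14.410607 * 0.00265889 = 0.899194
db = Hb / gamma_b = 1.39 / 0.899194
db = 1.5458 m

1.5458


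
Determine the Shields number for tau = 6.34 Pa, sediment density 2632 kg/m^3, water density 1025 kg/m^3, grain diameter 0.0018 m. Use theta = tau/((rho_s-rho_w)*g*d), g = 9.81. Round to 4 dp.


theta = tau / ((rho_s - rho_w) * g * d)
rho_s - rho_w = 2632 - 1025 = 1607
Denominator = 1607 * 9.81 * 0.0018 = 28.376406
theta = 6.34 / 28.376406
theta = 0.2234

0.2234


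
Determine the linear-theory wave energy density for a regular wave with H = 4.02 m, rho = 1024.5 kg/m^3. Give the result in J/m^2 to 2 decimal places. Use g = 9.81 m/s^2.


E = (1/8) * rho * g * H^2
E = (1/8) * 1024.5 * 9.81 * 4.02^2
E = 0.125 * 1024.5 * 9.81 * 16.1604
E = 20302.20 J/m^2

20302.20


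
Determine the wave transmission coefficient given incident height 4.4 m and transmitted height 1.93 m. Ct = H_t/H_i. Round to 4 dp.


Ct = H_t / H_i
Ct = 1.93 / 4.4
Ct = 0.4386

0.4386


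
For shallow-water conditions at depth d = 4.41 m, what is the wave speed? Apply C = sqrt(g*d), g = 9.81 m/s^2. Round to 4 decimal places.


Using the shallow-water approximation:
C = sqrt(g * d) = sqrt(9.81 * 4.41)
C = sqrt(43.2621)
C = 6.5774 m/s

6.5774


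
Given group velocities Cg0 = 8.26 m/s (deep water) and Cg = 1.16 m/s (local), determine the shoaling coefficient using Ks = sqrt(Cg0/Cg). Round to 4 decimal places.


Ks = sqrt(Cg0 / Cg)
Ks = sqrt(8.26 / 1.16)
Ks = sqrt(7.1207)
Ks = 2.6685

2.6685


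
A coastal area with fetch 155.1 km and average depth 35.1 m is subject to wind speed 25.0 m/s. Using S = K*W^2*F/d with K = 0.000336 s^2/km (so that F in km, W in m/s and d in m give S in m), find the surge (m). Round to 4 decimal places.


S = K * W^2 * F / d
W^2 = 25.0^2 = 625.00
S = 0.000336 * 625.00 * 155.1 / 35.1
Numerator = 0.000336 * 625.00 * 155.1 = 32.571000
S = 32.571000 / 35.1 = 0.9279 m

0.9279


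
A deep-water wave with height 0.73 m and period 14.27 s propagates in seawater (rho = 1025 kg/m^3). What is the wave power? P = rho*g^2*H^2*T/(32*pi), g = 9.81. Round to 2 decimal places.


P = rho * g^2 * H^2 * T / (32 * pi)
P = 1025 * 9.81^2 * 0.73^2 * 14.27 / (32 * pi)
P = 1025 * 96.2361 * 0.5329 * 14.27 / 100.53096
P = 7461.60 W/m

7461.60


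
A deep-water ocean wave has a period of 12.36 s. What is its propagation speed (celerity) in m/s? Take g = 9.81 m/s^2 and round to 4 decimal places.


We use the deep-water celerity formula:
C = g * T / (2 * pi)
C = 9.81 * 12.36 / (2 * 3.14159...)
C = 121.251600 / 6.283185
C = 19.2978 m/s

19.2978


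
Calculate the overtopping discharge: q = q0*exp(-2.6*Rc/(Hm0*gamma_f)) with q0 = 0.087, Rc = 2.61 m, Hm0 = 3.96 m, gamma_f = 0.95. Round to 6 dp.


q = q0 * exp(-2.6 * Rc / (Hm0 * gamma_f))
Exponent = -2.6 * 2.61 / (3.96 * 0.95)
= -2.6 * 2.61 / 3.7620
= -1.803828
exp(-1.803828) = 0.164667
q = 0.087 * 0.164667
q = 0.014326 m^3/s/m

0.014326


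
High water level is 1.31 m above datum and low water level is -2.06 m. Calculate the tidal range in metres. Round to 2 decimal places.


Tidal range = High water - Low water
Tidal range = 1.31 - (-2.06)
Tidal range = 3.37 m

3.37


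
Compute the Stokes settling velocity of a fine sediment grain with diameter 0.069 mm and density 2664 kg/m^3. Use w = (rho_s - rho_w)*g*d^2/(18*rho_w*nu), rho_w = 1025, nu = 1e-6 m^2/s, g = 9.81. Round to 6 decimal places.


w = (rho_s - rho_w) * g * d^2 / (18 * rho_w * nu)
d = 0.069 mm = 0.000069 m
rho_s - rho_w = 2664 - 1025 = 1639
Numerator = 1639 * 9.81 * (0.000069)^2 = 0.000076550167
Denominator = 18 * 1025 * 1e-6 = 0.018450
w = 0.004149 m/s

0.004149


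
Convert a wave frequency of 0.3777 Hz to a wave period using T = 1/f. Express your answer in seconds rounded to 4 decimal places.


T = 1 / f
T = 1 / 0.3777
T = 2.6476 s

2.6476


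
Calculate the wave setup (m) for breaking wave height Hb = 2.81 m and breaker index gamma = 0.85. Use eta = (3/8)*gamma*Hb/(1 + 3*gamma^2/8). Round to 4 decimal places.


eta = (3/8) * gamma * Hb / (1 + 3*gamma^2/8)
Numerator = (3/8) * 0.85 * 2.81 = 0.895687
Denominator = 1 + 3*0.85^2/8 = 1 + 0.270938 = 1.270938
eta = 0.895687 / 1.270938
eta = 0.7047 m

0.7047


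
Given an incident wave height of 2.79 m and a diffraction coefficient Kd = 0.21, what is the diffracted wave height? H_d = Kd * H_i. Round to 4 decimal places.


H_d = Kd * H_i
H_d = 0.21 * 2.79
H_d = 0.5859 m

0.5859


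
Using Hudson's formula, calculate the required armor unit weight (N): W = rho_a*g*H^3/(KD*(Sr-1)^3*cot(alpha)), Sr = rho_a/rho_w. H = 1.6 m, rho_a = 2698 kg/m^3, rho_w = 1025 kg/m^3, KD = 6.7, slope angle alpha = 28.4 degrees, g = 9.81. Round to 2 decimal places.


Sr = rho_a / rho_w = 2698 / 1025 = 2.632195
(Sr - 1) = 1.632195
(Sr - 1)^3 = 4.348267
cot(28.4) = 1 / tan(28.4) = 1 / 0.540698 = 1.849461
Numerator = 2698 * 9.81 * 1.6^3 = 108410.3885
Denominator = 6.7 * 4.348267 * 1.849461 = 53.881078
W = 108410.3885 / 53.881078
W = 2012.03 N

2012.03


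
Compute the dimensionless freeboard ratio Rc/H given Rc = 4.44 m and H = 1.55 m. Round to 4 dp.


Relative freeboard = Rc / H
= 4.44 / 1.55
= 2.8645

2.8645


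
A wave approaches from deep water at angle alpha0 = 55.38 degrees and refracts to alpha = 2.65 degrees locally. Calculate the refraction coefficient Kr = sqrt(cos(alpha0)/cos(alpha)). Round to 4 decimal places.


Kr = sqrt(cos(alpha0) / cos(alpha))
cos(55.38) = 0.568131
cos(2.65) = 0.998931
Kr = sqrt(0.568131 / 0.998931)
Kr = sqrt(0.568739)
Kr = 0.7541

0.7541


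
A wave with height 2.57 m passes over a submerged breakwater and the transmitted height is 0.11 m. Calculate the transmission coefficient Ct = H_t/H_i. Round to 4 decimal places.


Ct = H_t / H_i
Ct = 0.11 / 2.57
Ct = 0.0428

0.0428


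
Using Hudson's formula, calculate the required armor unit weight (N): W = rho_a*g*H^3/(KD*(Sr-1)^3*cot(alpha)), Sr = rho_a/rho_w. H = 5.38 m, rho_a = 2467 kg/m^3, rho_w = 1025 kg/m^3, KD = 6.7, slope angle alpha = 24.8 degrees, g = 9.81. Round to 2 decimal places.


Sr = rho_a / rho_w = 2467 / 1025 = 2.406829
(Sr - 1) = 1.406829
(Sr - 1)^3 = 2.784352
cot(24.8) = 1 / tan(24.8) = 1 / 0.462065 = 2.164198
Numerator = 2467 * 9.81 * 5.38^3 = 3768642.8679
Denominator = 6.7 * 2.784352 * 2.164198 = 40.373466
W = 3768642.8679 / 40.373466
W = 93344.55 N

93344.55


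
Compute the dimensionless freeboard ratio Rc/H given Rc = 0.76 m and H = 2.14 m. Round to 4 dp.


Relative freeboard = Rc / H
= 0.76 / 2.14
= 0.3551

0.3551


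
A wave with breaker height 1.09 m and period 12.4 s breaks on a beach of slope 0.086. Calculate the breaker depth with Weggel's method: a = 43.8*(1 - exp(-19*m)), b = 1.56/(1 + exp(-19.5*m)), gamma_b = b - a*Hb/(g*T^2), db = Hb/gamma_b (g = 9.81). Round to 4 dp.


a = 43.8 * (1 - exp(-19 * m))
exp(-19 * 0.086) = exp(-1.6340) = 0.195147
a = 43.8 * (1 - 0.195147) = 35.252543
b = 1.56 / (1 + exp(-19.5 * m))
exp(-19.5 * 0.086) = exp(-1.6770) = 0.186934
b = 1.56 / (1 + 0.186934) = 1.314311
Hb / (g * T^2) = 1.09 / (9.81 * 12.4^2) = 1.09 / 1508.3856 = 0.00072263
gamma_b = b - a * Hb/(g*T^2) = 1.314311 - 35.252543 * 0.00072263 = 1.288836
db = Hb / gamma_b = 1.09 / 1.288836
db = 0.8457 m

0.8457


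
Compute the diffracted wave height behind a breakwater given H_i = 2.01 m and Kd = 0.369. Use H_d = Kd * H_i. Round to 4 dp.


H_d = Kd * H_i
H_d = 0.369 * 2.01
H_d = 0.7417 m

0.7417


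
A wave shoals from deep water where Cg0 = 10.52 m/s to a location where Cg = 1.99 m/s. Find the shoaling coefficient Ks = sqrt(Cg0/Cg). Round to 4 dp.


Ks = sqrt(Cg0 / Cg)
Ks = sqrt(10.52 / 1.99)
Ks = sqrt(5.2864)
Ks = 2.2992

2.2992


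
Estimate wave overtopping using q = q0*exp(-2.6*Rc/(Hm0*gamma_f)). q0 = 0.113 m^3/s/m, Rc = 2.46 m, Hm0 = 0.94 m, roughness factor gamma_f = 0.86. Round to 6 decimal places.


q = q0 * exp(-2.6 * Rc / (Hm0 * gamma_f))
Exponent = -2.6 * 2.46 / (0.94 * 0.86)
= -2.6 * 2.46 / 0.8084
= -7.911925
exp(-7.911925) = 0.000366
q = 0.113 * 0.000366
q = 0.000041 m^3/s/m

0.000041


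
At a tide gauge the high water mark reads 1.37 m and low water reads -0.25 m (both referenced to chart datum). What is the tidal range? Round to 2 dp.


Tidal range = High water - Low water
Tidal range = 1.37 - (-0.25)
Tidal range = 1.62 m

1.62


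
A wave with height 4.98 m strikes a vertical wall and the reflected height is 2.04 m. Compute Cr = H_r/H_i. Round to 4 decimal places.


Cr = H_r / H_i
Cr = 2.04 / 4.98
Cr = 0.4096

0.4096


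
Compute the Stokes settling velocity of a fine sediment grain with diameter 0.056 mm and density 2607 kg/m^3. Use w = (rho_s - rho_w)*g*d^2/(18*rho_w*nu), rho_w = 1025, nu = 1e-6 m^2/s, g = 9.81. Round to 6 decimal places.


w = (rho_s - rho_w) * g * d^2 / (18 * rho_w * nu)
d = 0.056 mm = 0.000056 m
rho_s - rho_w = 2607 - 1025 = 1582
Numerator = 1582 * 9.81 * (0.000056)^2 = 0.000048668901
Denominator = 18 * 1025 * 1e-6 = 0.018450
w = 0.002638 m/s

0.002638


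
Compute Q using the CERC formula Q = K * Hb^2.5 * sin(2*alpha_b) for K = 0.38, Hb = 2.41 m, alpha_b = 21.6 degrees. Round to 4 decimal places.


Q = K * Hb^2.5 * sin(2 * alpha_b)
Hb^2.5 = 2.41^2.5 = 9.016596
sin(2 * 21.6) = sin(43.2) = 0.684547
Q = 0.38 * 9.016596 * 0.684547
Q = 2.3455 m^3/s

2.3455


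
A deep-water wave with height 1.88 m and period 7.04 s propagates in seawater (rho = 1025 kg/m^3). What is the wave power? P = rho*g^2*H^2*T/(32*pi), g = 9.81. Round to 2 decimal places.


P = rho * g^2 * H^2 * T / (32 * pi)
P = 1025 * 9.81^2 * 1.88^2 * 7.04 / (32 * pi)
P = 1025 * 96.2361 * 3.5344 * 7.04 / 100.53096
P = 24414.64 W/m

24414.64


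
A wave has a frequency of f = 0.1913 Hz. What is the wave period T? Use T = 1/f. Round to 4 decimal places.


T = 1 / f
T = 1 / 0.1913
T = 5.2274 s

5.2274


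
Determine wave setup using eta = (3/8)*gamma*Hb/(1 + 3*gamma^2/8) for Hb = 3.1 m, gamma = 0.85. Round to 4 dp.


eta = (3/8) * gamma * Hb / (1 + 3*gamma^2/8)
Numerator = (3/8) * 0.85 * 3.1 = 0.988125
Denominator = 1 + 3*0.85^2/8 = 1 + 0.270938 = 1.270938
eta = 0.988125 / 1.270938
eta = 0.7775 m

0.7775


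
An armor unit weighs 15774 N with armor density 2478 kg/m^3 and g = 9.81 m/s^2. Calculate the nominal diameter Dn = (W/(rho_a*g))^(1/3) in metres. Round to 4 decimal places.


V = W / (rho_a * g)
V = 15774 / (2478 * 9.81)
V = 15774 / 24309.18
V = 0.648891 m^3
Dn = V^(1/3) = 0.648891^(1/3)
Dn = 0.8657 m

0.8657


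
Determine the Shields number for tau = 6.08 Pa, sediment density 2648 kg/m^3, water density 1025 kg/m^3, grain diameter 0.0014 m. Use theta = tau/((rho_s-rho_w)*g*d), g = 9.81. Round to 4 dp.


theta = tau / ((rho_s - rho_w) * g * d)
rho_s - rho_w = 2648 - 1025 = 1623
Denominator = 1623 * 9.81 * 0.0014 = 22.290282
theta = 6.08 / 22.290282
theta = 0.2728

0.2728


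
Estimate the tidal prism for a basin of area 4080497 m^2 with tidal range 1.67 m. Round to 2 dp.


Tidal prism = Area * Tidal range
P = 4080497 * 1.67
P = 6814429.99 m^3

6814429.99


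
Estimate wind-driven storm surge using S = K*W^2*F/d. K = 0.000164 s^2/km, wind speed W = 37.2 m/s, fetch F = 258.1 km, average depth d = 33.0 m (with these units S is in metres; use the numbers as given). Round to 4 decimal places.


S = K * W^2 * F / d
W^2 = 37.2^2 = 1383.84
S = 0.000164 * 1383.84 * 258.1 / 33.0
Numerator = 0.000164 * 1383.84 * 258.1 = 58.575733
S = 58.575733 / 33.0 = 1.7750 m

1.7750


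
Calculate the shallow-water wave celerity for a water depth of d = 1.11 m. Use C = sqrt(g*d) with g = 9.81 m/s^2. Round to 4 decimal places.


Using the shallow-water approximation:
C = sqrt(g * d) = sqrt(9.81 * 1.11)
C = sqrt(10.8891)
C = 3.2999 m/s

3.2999


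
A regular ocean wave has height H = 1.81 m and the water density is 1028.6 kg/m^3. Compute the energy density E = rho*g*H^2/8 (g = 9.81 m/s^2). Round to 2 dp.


E = (1/8) * rho * g * H^2
E = (1/8) * 1028.6 * 9.81 * 1.81^2
E = 0.125 * 1028.6 * 9.81 * 3.2761
E = 4132.21 J/m^2

4132.21


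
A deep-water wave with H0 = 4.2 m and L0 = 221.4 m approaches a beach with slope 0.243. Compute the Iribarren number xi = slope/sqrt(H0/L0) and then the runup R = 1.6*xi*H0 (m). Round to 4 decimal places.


xi = slope / sqrt(H0/L0)
H0/L0 = 4.2/221.4 = 0.018970
sqrt(0.018970) = 0.137732
xi = 0.243 / 0.137732 = 1.764292
R = 1.6 * xi * H0 = 1.6 * 1.764292 * 4.2
R = 11.8560 m

11.8560


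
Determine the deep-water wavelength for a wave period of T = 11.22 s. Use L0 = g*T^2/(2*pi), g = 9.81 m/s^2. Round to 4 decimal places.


L0 = g * T^2 / (2 * pi)
L0 = 9.81 * 11.22^2 / (2 * pi)
L0 = 9.81 * 125.8884 / 6.28319
L0 = 1234.9652 / 6.28319
L0 = 196.5508 m

196.5508


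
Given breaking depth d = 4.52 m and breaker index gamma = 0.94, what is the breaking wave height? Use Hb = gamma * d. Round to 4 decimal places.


Hb = gamma * d
Hb = 0.94 * 4.52
Hb = 4.2488 m

4.2488


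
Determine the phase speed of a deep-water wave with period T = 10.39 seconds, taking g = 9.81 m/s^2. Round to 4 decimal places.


We use the deep-water celerity formula:
C = g * T / (2 * pi)
C = 9.81 * 10.39 / (2 * 3.14159...)
C = 101.925900 / 6.283185
C = 16.2220 m/s

16.2220


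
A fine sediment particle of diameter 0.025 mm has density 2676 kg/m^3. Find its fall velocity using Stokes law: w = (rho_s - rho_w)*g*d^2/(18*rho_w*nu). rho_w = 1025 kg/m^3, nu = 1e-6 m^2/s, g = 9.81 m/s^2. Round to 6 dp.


w = (rho_s - rho_w) * g * d^2 / (18 * rho_w * nu)
d = 0.025 mm = 0.000025 m
rho_s - rho_w = 2676 - 1025 = 1651
Numerator = 1651 * 9.81 * (0.000025)^2 = 0.000010122694
Denominator = 18 * 1025 * 1e-6 = 0.018450
w = 0.000549 m/s

0.000549


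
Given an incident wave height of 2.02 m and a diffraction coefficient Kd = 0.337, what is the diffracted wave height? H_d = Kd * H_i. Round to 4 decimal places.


H_d = Kd * H_i
H_d = 0.337 * 2.02
H_d = 0.6807 m

0.6807


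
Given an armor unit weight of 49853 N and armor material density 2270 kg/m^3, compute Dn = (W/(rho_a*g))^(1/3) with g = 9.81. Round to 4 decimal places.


V = W / (rho_a * g)
V = 49853 / (2270 * 9.81)
V = 49853 / 22268.70
V = 2.238703 m^3
Dn = V^(1/3) = 2.238703^(1/3)
Dn = 1.3082 m

1.3082


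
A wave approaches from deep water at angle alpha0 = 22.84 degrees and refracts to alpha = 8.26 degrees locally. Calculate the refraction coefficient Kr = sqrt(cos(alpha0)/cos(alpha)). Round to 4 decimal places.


Kr = sqrt(cos(alpha0) / cos(alpha))
cos(22.84) = 0.921592
cos(8.26) = 0.989626
Kr = sqrt(0.921592 / 0.989626)
Kr = sqrt(0.931253)
Kr = 0.9650

0.9650


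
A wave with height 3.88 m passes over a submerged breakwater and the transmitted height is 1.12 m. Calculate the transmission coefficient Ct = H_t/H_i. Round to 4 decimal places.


Ct = H_t / H_i
Ct = 1.12 / 3.88
Ct = 0.2887

0.2887


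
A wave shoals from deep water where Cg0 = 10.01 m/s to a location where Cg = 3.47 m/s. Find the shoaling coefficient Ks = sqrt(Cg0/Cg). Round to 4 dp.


Ks = sqrt(Cg0 / Cg)
Ks = sqrt(10.01 / 3.47)
Ks = sqrt(2.8847)
Ks = 1.6984

1.6984


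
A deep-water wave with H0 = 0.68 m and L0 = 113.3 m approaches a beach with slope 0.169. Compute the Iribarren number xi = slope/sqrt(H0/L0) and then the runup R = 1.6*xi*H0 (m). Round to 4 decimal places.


xi = slope / sqrt(H0/L0)
H0/L0 = 0.68/113.3 = 0.006002
sqrt(0.006002) = 0.077471
xi = 0.169 / 0.077471 = 2.181460
R = 1.6 * xi * H0 = 1.6 * 2.181460 * 0.68
R = 2.3734 m

2.3734


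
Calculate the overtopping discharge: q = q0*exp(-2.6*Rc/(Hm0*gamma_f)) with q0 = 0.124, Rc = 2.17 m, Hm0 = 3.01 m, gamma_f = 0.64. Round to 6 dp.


q = q0 * exp(-2.6 * Rc / (Hm0 * gamma_f))
Exponent = -2.6 * 2.17 / (3.01 * 0.64)
= -2.6 * 2.17 / 1.9264
= -2.928779
exp(-2.928779) = 0.053462
q = 0.124 * 0.053462
q = 0.006629 m^3/s/m

0.006629


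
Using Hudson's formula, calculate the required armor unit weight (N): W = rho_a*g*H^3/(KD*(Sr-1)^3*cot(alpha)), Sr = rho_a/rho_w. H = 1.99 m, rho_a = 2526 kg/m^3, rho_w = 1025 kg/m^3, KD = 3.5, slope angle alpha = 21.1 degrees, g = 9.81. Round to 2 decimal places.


Sr = rho_a / rho_w = 2526 / 1025 = 2.464390
(Sr - 1) = 1.464390
(Sr - 1)^3 = 3.140295
cot(21.1) = 1 / tan(21.1) = 1 / 0.385868 = 2.591561
Numerator = 2526 * 9.81 * 1.99^3 = 195281.7161
Denominator = 3.5 * 3.140295 * 2.591561 = 28.483929
W = 195281.7161 / 28.483929
W = 6855.86 N

6855.86


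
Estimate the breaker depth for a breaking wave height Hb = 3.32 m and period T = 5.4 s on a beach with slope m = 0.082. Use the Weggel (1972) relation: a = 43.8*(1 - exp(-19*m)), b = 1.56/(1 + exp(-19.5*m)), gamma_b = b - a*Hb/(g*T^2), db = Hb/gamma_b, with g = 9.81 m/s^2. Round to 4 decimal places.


a = 43.8 * (1 - exp(-19 * m))
exp(-19 * 0.082) = exp(-1.5580) = 0.210557
a = 43.8 * (1 - 0.210557) = 34.577614
b = 1.56 / (1 + exp(-19.5 * m))
exp(-19.5 * 0.082) = exp(-1.5990) = 0.202099
b = 1.56 / (1 + 0.202099) = 1.297731
Hb / (g * T^2) = 3.32 / (9.81 * 5.4^2) = 3.32 / 286.0596 = 0.01160597
gamma_b = b - a * Hb/(g*T^2) = 1.297731 - 34.577614 * 0.01160597 = 0.896424
db = Hb / gamma_b = 3.32 / 0.896424
db = 3.7036 m

3.7036


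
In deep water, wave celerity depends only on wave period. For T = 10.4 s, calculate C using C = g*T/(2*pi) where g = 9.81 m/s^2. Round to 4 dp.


We use the deep-water celerity formula:
C = g * T / (2 * pi)
C = 9.81 * 10.4 / (2 * 3.14159...)
C = 102.024000 / 6.283185
C = 16.2376 m/s

16.2376


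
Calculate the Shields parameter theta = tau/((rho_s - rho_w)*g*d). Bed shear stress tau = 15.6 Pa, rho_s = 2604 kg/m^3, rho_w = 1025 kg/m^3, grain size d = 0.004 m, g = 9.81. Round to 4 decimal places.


theta = tau / ((rho_s - rho_w) * g * d)
rho_s - rho_w = 2604 - 1025 = 1579
Denominator = 1579 * 9.81 * 0.004 = 61.959960
theta = 15.6 / 61.959960
theta = 0.2518

0.2518


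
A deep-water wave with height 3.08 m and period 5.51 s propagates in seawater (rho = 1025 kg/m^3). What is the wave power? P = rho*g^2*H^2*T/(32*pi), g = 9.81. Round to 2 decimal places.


P = rho * g^2 * H^2 * T / (32 * pi)
P = 1025 * 9.81^2 * 3.08^2 * 5.51 / (32 * pi)
P = 1025 * 96.2361 * 9.4864 * 5.51 / 100.53096
P = 51287.92 W/m

51287.92


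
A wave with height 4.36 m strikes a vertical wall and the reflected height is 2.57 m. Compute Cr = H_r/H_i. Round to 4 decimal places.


Cr = H_r / H_i
Cr = 2.57 / 4.36
Cr = 0.5894

0.5894


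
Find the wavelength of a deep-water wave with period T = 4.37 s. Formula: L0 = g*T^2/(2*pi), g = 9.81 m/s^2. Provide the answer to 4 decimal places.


L0 = g * T^2 / (2 * pi)
L0 = 9.81 * 4.37^2 / (2 * pi)
L0 = 9.81 * 19.0969 / 6.28319
L0 = 187.3406 / 6.28319
L0 = 29.8162 m

29.8162


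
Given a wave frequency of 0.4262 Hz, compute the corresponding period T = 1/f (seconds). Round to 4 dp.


T = 1 / f
T = 1 / 0.4262
T = 2.3463 s

2.3463


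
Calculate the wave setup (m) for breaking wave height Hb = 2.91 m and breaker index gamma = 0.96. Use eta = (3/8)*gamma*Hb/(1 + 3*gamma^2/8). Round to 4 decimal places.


eta = (3/8) * gamma * Hb / (1 + 3*gamma^2/8)
Numerator = (3/8) * 0.96 * 2.91 = 1.047600
Denominator = 1 + 3*0.96^2/8 = 1 + 0.345600 = 1.345600
eta = 1.047600 / 1.345600
eta = 0.7785 m

0.7785


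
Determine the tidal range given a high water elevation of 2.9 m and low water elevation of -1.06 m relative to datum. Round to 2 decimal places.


Tidal range = High water - Low water
Tidal range = 2.9 - (-1.06)
Tidal range = 3.96 m

3.96


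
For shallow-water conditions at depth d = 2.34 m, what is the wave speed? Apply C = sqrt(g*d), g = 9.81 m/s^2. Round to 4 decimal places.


Using the shallow-water approximation:
C = sqrt(g * d) = sqrt(9.81 * 2.34)
C = sqrt(22.9554)
C = 4.7912 m/s

4.7912


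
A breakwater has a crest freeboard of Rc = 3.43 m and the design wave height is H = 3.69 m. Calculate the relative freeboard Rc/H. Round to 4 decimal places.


Relative freeboard = Rc / H
= 3.43 / 3.69
= 0.9295

0.9295


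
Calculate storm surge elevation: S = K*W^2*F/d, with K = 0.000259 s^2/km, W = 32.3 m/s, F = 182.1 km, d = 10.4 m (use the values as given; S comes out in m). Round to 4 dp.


S = K * W^2 * F / d
W^2 = 32.3^2 = 1043.29
S = 0.000259 * 1043.29 * 182.1 / 10.4
Numerator = 0.000259 * 1043.29 * 182.1 = 49.205625
S = 49.205625 / 10.4 = 4.7313 m

4.7313


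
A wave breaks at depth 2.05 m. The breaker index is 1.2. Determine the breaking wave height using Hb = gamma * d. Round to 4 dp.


Hb = gamma * d
Hb = 1.2 * 2.05
Hb = 2.4600 m

2.4600
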